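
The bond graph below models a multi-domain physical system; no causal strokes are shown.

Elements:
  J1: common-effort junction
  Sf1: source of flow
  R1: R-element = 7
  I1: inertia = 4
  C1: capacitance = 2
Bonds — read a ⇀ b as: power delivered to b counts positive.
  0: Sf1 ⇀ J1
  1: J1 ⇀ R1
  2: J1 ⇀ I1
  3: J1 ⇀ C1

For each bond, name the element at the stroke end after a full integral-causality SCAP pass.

b0 →Sf1
b1 →R1
b2 →I1
b3 →J1

b0 →Sf1  (Sf1 fixes flow; stroke at Sf1)
b2 →I1  (I1 outputs flow p/I1)
b3 →J1  (C1: C, integral causality)
b1 →R1  (J1: bond 3 brought effort, rest push out)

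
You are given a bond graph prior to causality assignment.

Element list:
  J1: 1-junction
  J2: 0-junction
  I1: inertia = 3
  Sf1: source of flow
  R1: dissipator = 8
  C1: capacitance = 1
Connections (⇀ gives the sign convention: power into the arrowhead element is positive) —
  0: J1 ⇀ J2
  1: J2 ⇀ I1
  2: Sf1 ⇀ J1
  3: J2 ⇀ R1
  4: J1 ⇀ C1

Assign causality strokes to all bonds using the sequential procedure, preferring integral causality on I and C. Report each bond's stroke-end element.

b0 |J1
b1 |I1
b2 |Sf1
b3 |J2
b4 |J1

b2 stroke at Sf1  (Sf1 (Sf) sets flow on bond)
b0 stroke at J1  (1-jn J1 has f-setter on 2)
b4 stroke at J1  (common-f at J1 fixed by 2)
b1 stroke at I1  (I1 outputs flow p/I1)
b3 stroke at J2  (J2: last free bond brings effort in)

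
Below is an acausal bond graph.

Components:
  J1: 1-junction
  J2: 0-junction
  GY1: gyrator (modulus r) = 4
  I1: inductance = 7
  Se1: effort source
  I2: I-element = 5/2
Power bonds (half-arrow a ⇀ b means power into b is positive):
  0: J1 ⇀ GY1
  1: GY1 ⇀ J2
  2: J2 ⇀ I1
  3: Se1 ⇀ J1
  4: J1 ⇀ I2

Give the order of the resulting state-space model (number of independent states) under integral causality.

bond 3 stroke→J1  (Se1: effort source, stroke at far end)
bond 2 stroke→I1  (I1 integral (f out))
bond 1 stroke→J2  (J2: last free bond brings effort in)
bond 0 stroke→J1  (GY GY1: same side as bond 1)
bond 4 stroke→I2  (only one flow-in slot at J1)

2  (I1, I2 all integral)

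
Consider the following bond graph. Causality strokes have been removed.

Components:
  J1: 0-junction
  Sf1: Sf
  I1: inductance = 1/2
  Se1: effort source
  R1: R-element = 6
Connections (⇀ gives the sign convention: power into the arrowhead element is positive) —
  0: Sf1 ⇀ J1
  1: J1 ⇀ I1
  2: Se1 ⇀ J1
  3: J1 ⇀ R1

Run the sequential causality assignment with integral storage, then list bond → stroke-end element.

#0 →Sf1
#1 →I1
#2 →J1
#3 →R1

bond 0 →Sf1  (Sf1: flow source, stroke at near end)
bond 2 →J1  (Se1 (Se) sets effort on bond)
bond 1 →I1  (common-e at J1 fixed by 2)
bond 3 →R1  (J1: bond 2 brought effort, rest push out)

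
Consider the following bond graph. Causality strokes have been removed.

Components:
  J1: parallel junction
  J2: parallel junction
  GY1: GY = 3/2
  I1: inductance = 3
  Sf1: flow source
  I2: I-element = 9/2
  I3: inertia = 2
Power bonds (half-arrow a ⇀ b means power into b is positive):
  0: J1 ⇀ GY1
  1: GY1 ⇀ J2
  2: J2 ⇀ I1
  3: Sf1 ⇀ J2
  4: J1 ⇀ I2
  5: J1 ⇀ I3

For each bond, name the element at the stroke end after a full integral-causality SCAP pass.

#0 |J1
#1 |J2
#2 |I1
#3 |Sf1
#4 |I2
#5 |I3

β3 stroke at Sf1  (Sf1 (Sf) sets flow on bond)
β2 stroke at I1  (I1: I, integral causality)
β1 stroke at J2  (J2 needs exactly one e-in)
β0 stroke at J1  (through GY1, causality inverts; strokes same side of GY1)
β4 stroke at I2  (0-jn J1 has e-setter on 0)
β5 stroke at I3  (0-jn J1 has e-setter on 0)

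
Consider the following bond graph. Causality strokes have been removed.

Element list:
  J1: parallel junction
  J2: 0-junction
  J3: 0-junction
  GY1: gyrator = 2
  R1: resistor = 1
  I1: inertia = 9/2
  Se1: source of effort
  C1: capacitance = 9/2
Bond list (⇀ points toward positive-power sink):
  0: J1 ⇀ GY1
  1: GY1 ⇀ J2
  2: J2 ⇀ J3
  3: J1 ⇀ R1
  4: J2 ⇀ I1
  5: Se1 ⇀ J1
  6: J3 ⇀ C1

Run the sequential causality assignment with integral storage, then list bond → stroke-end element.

#5 |J1  (source Se1 imposes e)
#0 |GY1  (J1: bond 5 brought effort, rest push out)
#3 |R1  (J1: bond 5 brought effort, rest push out)
#1 |GY1  (through GY1, causality inverts; strokes same side of GY1)
#4 |I1  (I1 outputs flow p/I1)
#2 |J2  (J2 needs exactly one e-in)
#6 |J3  (J3: last free bond brings effort in)

bond 0 stroke→GY1
bond 1 stroke→GY1
bond 2 stroke→J2
bond 3 stroke→R1
bond 4 stroke→I1
bond 5 stroke→J1
bond 6 stroke→J3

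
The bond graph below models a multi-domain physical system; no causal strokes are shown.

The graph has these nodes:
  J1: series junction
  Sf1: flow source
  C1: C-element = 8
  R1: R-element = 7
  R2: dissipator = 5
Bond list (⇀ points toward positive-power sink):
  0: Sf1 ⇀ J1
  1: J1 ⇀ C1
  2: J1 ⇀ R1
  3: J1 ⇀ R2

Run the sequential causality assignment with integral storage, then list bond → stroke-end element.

β0 stroke at Sf1  (Sf1: flow source, stroke at near end)
β1 stroke at J1  (J1 flow already set via bond 0)
β2 stroke at J1  (1-jn J1 has f-setter on 0)
β3 stroke at J1  (common-f at J1 fixed by 0)

#0 |Sf1
#1 |J1
#2 |J1
#3 |J1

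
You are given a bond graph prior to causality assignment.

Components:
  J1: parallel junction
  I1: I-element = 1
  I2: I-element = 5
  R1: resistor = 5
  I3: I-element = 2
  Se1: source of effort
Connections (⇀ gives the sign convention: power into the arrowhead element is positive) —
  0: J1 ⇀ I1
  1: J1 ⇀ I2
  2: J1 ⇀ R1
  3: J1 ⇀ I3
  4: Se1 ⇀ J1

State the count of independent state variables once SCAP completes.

β4 |J1  (source Se1 imposes e)
β0 |I1  (common-e at J1 fixed by 4)
β1 |I2  (0-jn J1 has e-setter on 4)
β2 |R1  (J1 effort already set via bond 4)
β3 |I3  (J1 effort already set via bond 4)

3  (I1, I2, I3 all integral)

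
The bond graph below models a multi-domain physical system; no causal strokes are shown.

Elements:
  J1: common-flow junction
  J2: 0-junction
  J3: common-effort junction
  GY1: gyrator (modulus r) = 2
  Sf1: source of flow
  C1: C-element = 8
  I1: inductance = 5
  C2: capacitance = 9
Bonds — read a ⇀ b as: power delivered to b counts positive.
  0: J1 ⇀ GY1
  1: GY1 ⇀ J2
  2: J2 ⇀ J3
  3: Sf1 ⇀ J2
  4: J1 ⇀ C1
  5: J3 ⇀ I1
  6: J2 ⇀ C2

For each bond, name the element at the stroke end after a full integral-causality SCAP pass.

#3 →Sf1  (Sf1 (Sf) sets flow on bond)
#4 →J1  (prefer integral on C1)
#0 →GY1  (J1 needs exactly one f-in)
#1 →GY1  (GY1: gyrator matches bond 0)
#5 →I1  (I1 outputs flow p/I1)
#2 →J3  (closing 0-jn rule on J3)
#6 →J2  (J2: last free bond brings effort in)

β0 →GY1
β1 →GY1
β2 →J3
β3 →Sf1
β4 →J1
β5 →I1
β6 →J2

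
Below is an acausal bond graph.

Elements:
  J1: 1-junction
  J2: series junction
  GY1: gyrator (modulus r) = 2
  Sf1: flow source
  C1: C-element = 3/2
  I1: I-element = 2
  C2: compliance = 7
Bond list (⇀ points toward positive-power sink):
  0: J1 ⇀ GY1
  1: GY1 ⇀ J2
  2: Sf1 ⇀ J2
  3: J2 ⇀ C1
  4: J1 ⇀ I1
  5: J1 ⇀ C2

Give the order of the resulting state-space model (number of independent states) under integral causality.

#2 →Sf1  (source Sf1 imposes f)
#1 →J2  (common-f at J2 fixed by 2)
#3 →J2  (J2 flow already set via bond 2)
#0 →J1  (GY1: gyrator matches bond 1)
#4 →I1  (I1: I, integral causality)
#5 →J1  (1-jn J1 has f-setter on 4)

3  (C1, C2, I1 all integral)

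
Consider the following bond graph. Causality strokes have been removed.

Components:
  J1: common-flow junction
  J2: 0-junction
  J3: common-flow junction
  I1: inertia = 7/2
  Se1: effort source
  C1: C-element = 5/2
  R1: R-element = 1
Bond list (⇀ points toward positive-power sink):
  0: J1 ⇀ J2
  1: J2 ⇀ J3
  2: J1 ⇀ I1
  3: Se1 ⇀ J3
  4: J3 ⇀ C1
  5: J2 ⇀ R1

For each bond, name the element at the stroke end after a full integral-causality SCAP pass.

b0 stroke→J1
b1 stroke→J2
b2 stroke→I1
b3 stroke→J3
b4 stroke→J3
b5 stroke→R1

#3 stroke→J3  (Se1 (Se) sets effort on bond)
#2 stroke→I1  (I1: I, integral causality)
#0 stroke→J1  (J1 flow already set via bond 2)
#4 stroke→J3  (C1: C, integral causality)
#1 stroke→J2  (J3: last free bond brings flow in)
#5 stroke→R1  (J2: bond 1 brought effort, rest push out)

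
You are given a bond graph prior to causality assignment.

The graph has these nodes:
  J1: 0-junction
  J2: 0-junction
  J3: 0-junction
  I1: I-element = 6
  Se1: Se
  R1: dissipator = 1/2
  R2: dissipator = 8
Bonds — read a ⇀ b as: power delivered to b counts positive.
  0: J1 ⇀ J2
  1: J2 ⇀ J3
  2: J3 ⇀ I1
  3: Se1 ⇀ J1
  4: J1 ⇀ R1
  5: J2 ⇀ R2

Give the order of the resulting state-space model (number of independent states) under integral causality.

1  (I1 all integral)

b3 stroke at J1  (Se1: effort source, stroke at far end)
b0 stroke at J2  (0-jn J1 has e-setter on 3)
b4 stroke at R1  (J1: bond 3 brought effort, rest push out)
b1 stroke at J3  (J2 effort already set via bond 0)
b5 stroke at R2  (common-e at J2 fixed by 0)
b2 stroke at I1  (common-e at J3 fixed by 1)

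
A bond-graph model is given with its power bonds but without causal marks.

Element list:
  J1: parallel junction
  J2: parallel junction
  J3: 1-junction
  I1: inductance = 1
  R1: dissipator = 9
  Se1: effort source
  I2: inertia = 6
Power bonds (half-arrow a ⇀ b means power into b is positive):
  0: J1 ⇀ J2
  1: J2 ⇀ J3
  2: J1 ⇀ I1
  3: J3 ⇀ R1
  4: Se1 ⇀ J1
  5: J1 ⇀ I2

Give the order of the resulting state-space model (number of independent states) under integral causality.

2  (I1, I2 all integral)

β4 stroke→J1  (Se1 fixes effort; stroke away)
β0 stroke→J2  (J1: bond 4 brought effort, rest push out)
β2 stroke→I1  (J1: bond 4 brought effort, rest push out)
β5 stroke→I2  (0-jn J1 has e-setter on 4)
β1 stroke→J3  (J2 effort already set via bond 0)
β3 stroke→R1  (closing 1-jn rule on J3)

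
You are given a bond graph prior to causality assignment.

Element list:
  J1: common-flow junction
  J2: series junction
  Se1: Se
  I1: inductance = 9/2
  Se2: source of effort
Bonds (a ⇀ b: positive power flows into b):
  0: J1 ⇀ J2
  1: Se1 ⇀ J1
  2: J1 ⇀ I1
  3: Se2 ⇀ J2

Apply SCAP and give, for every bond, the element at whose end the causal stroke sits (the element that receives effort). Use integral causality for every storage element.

bond 0 stroke at J1
bond 1 stroke at J1
bond 2 stroke at I1
bond 3 stroke at J2

#1 stroke→J1  (Se1 fixes effort; stroke away)
#3 stroke→J2  (Se2: effort source, stroke at far end)
#0 stroke→J1  (J2 needs exactly one f-in)
#2 stroke→I1  (closing 1-jn rule on J1)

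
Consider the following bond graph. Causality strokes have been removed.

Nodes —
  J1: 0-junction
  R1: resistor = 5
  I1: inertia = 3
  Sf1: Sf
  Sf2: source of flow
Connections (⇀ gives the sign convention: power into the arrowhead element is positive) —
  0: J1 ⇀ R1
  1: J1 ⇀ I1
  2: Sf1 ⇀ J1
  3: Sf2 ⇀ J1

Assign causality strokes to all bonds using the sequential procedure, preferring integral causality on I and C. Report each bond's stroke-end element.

β2 stroke→Sf1  (Sf1 fixes flow; stroke at Sf1)
β3 stroke→Sf2  (Sf2 fixes flow; stroke at Sf2)
β1 stroke→I1  (prefer integral on I1)
β0 stroke→J1  (J1 needs exactly one e-in)

#0 stroke→J1
#1 stroke→I1
#2 stroke→Sf1
#3 stroke→Sf2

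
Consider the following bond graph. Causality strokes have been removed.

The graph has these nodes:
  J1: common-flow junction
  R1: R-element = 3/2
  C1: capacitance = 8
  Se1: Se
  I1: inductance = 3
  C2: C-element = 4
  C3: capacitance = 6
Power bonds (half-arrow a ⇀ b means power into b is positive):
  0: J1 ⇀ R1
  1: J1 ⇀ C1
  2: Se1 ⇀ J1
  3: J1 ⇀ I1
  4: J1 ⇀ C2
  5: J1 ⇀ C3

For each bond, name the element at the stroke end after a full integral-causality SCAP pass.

#0 →J1
#1 →J1
#2 →J1
#3 →I1
#4 →J1
#5 →J1

β2 stroke→J1  (Se1 (Se) sets effort on bond)
β1 stroke→J1  (C1 integral (e out))
β3 stroke→I1  (I1 outputs flow p/I1)
β0 stroke→J1  (J1: bond 3 brought flow, rest push out)
β4 stroke→J1  (J1 flow already set via bond 3)
β5 stroke→J1  (J1 flow already set via bond 3)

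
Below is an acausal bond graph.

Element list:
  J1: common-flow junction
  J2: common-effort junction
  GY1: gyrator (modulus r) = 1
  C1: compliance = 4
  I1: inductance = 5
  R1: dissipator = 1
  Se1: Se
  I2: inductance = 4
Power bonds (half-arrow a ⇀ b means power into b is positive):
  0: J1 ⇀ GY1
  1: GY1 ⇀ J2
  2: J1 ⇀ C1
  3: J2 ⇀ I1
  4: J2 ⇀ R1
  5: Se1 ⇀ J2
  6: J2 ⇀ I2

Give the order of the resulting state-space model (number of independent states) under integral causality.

β5 stroke→J2  (Se1 fixes effort; stroke away)
β1 stroke→GY1  (J2: bond 5 brought effort, rest push out)
β3 stroke→I1  (0-jn J2 has e-setter on 5)
β4 stroke→R1  (common-e at J2 fixed by 5)
β6 stroke→I2  (J2: bond 5 brought effort, rest push out)
β0 stroke→GY1  (GY1: gyrator matches bond 1)
β2 stroke→J1  (common-f at J1 fixed by 0)

3  (C1, I1, I2 all integral)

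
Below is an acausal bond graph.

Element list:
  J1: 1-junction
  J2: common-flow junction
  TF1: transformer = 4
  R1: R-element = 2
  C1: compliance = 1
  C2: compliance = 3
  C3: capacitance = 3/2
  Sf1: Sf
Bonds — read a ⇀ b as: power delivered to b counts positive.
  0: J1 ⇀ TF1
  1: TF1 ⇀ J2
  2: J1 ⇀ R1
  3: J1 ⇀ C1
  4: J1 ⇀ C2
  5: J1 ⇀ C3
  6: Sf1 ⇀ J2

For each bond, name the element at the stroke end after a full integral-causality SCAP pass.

b0 stroke→TF1
b1 stroke→J2
b2 stroke→J1
b3 stroke→J1
b4 stroke→J1
b5 stroke→J1
b6 stroke→Sf1

bond 6 |Sf1  (source Sf1 imposes f)
bond 1 |J2  (1-jn J2 has f-setter on 6)
bond 0 |TF1  (TF TF1: opposite of bond 1)
bond 2 |J1  (common-f at J1 fixed by 0)
bond 3 |J1  (1-jn J1 has f-setter on 0)
bond 4 |J1  (J1: bond 0 brought flow, rest push out)
bond 5 |J1  (1-jn J1 has f-setter on 0)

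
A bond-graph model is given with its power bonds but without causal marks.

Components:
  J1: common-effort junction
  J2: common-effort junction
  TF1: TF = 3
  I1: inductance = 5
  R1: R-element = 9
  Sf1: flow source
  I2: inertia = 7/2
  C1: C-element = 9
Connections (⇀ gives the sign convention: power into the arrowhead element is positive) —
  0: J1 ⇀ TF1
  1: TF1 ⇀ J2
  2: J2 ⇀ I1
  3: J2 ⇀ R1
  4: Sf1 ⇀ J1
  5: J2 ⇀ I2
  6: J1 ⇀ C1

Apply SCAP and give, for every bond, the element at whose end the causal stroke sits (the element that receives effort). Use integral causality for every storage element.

bond 4 stroke→Sf1  (Sf1: flow source, stroke at near end)
bond 2 stroke→I1  (I1 integral (f out))
bond 5 stroke→I2  (prefer integral on I2)
bond 6 stroke→J1  (C1 integral (e out))
bond 0 stroke→TF1  (J1 effort already set via bond 6)
bond 1 stroke→J2  (TF TF1: opposite of bond 0)
bond 3 stroke→R1  (J2 effort already set via bond 1)

#0 →TF1
#1 →J2
#2 →I1
#3 →R1
#4 →Sf1
#5 →I2
#6 →J1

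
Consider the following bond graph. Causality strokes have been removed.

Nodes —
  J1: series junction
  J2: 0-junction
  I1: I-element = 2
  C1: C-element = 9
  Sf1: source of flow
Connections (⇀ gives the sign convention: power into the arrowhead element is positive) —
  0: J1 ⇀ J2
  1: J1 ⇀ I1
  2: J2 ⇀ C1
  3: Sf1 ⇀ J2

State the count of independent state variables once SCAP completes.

bond 3 |Sf1  (Sf1 (Sf) sets flow on bond)
bond 1 |I1  (I1 integral (f out))
bond 0 |J1  (J1 flow already set via bond 1)
bond 2 |J2  (J2: last free bond brings effort in)

2  (C1, I1 all integral)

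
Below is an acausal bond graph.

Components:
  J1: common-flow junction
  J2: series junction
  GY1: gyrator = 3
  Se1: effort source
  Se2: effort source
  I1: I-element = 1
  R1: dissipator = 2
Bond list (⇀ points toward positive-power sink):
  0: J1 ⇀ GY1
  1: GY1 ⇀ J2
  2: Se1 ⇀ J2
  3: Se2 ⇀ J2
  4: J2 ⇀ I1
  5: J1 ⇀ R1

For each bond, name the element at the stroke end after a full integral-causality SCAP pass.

bond 0 →J1
bond 1 →J2
bond 2 →J2
bond 3 →J2
bond 4 →I1
bond 5 →R1

#2 stroke→J2  (Se1 fixes effort; stroke away)
#3 stroke→J2  (Se2 (Se) sets effort on bond)
#4 stroke→I1  (I1 outputs flow p/I1)
#1 stroke→J2  (J2: bond 4 brought flow, rest push out)
#0 stroke→J1  (GY1 both-in/both-out from 1)
#5 stroke→R1  (only one flow-in slot at J1)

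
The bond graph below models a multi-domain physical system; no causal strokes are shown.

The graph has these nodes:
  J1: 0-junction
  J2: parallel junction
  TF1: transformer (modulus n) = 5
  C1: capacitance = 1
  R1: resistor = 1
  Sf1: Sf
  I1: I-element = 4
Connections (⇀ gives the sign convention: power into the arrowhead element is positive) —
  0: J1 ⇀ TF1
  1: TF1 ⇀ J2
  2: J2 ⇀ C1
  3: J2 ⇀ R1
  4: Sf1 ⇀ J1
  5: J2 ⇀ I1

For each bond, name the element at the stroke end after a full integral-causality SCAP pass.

#4 |Sf1  (Sf1: flow source, stroke at near end)
#0 |J1  (only one effort-in slot at J1)
#1 |TF1  (TF1: transformer flips bond 0)
#2 |J2  (C1: C, integral causality)
#3 |R1  (common-e at J2 fixed by 2)
#5 |I1  (common-e at J2 fixed by 2)

β0 →J1
β1 →TF1
β2 →J2
β3 →R1
β4 →Sf1
β5 →I1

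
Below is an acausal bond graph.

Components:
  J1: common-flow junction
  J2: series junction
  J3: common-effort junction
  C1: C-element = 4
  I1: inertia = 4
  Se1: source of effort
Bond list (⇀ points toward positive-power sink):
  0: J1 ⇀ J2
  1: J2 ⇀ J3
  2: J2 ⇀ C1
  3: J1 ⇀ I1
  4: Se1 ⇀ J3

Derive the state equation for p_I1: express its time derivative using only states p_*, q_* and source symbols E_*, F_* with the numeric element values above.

dp_I1/dt = -E_Se1 - q_C1/4

b4 →J3  (source Se1 imposes e)
b1 →J2  (J3 effort already set via bond 4)
b2 →J2  (prefer integral on C1)
b0 →J1  (J2 needs exactly one f-in)
b3 →I1  (only one flow-in slot at J1)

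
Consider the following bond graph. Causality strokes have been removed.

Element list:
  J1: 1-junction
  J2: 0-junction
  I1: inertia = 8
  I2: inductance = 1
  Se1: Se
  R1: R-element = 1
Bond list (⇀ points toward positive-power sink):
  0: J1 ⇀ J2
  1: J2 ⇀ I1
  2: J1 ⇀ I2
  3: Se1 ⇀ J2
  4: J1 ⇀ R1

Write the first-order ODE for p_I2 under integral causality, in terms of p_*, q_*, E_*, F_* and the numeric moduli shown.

dp_I2/dt = -E_Se1 - p_I2

#3 stroke→J2  (Se1 fixes effort; stroke away)
#0 stroke→J1  (common-e at J2 fixed by 3)
#1 stroke→I1  (0-jn J2 has e-setter on 3)
#2 stroke→I2  (I2 outputs flow p/I2)
#4 stroke→J1  (1-jn J1 has f-setter on 2)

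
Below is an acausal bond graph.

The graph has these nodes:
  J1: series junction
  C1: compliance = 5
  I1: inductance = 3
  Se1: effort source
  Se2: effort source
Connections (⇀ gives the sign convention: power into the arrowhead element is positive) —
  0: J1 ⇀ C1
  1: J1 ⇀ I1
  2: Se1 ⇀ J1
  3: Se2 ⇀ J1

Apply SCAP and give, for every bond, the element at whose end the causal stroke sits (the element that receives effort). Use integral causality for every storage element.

bond 0 →J1
bond 1 →I1
bond 2 →J1
bond 3 →J1

bond 2 |J1  (source Se1 imposes e)
bond 3 |J1  (source Se2 imposes e)
bond 0 |J1  (prefer integral on C1)
bond 1 |I1  (J1 needs exactly one f-in)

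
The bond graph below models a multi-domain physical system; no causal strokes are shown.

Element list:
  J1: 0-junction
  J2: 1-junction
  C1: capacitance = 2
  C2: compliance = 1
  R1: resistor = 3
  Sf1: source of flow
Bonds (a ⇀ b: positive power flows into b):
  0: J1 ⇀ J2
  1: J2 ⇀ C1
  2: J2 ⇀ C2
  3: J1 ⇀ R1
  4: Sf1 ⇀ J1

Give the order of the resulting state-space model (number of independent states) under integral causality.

2  (C1, C2 all integral)

#4 →Sf1  (source Sf1 imposes f)
#1 →J2  (prefer integral on C1)
#2 →J2  (C2: C, integral causality)
#0 →J1  (only one flow-in slot at J2)
#3 →R1  (0-jn J1 has e-setter on 0)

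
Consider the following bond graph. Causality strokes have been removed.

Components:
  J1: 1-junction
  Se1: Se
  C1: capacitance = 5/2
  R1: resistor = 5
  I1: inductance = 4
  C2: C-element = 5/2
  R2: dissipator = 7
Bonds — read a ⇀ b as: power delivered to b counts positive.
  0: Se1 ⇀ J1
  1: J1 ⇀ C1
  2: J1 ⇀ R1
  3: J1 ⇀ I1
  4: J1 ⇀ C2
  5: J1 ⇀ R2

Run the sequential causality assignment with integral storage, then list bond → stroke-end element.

bond 0 stroke at J1  (Se1 (Se) sets effort on bond)
bond 1 stroke at J1  (C1 integral (e out))
bond 3 stroke at I1  (prefer integral on I1)
bond 2 stroke at J1  (1-jn J1 has f-setter on 3)
bond 4 stroke at J1  (common-f at J1 fixed by 3)
bond 5 stroke at J1  (J1 flow already set via bond 3)

bond 0 →J1
bond 1 →J1
bond 2 →J1
bond 3 →I1
bond 4 →J1
bond 5 →J1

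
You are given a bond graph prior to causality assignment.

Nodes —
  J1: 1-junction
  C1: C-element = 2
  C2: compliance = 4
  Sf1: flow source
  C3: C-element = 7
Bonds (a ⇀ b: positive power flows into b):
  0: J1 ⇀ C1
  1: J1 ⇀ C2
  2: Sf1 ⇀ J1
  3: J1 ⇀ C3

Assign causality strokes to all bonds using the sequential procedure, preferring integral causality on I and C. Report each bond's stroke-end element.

β2 stroke at Sf1  (Sf1: flow source, stroke at near end)
β0 stroke at J1  (J1: bond 2 brought flow, rest push out)
β1 stroke at J1  (1-jn J1 has f-setter on 2)
β3 stroke at J1  (1-jn J1 has f-setter on 2)

b0 stroke→J1
b1 stroke→J1
b2 stroke→Sf1
b3 stroke→J1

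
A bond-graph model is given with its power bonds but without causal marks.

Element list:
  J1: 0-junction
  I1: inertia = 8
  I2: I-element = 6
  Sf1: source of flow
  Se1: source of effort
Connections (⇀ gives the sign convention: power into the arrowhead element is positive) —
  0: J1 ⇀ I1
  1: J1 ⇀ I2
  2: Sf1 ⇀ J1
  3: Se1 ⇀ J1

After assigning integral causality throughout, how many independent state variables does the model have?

β2 stroke at Sf1  (source Sf1 imposes f)
β3 stroke at J1  (Se1 (Se) sets effort on bond)
β0 stroke at I1  (J1: bond 3 brought effort, rest push out)
β1 stroke at I2  (J1: bond 3 brought effort, rest push out)

2  (I1, I2 all integral)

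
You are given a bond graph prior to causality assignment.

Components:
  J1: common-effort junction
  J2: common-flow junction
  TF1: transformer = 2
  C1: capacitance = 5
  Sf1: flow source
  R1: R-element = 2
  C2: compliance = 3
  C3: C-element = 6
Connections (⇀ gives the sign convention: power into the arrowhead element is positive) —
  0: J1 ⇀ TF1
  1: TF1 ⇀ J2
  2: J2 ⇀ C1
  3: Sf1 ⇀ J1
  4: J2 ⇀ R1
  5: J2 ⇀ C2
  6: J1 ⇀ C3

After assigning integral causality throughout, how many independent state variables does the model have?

β3 stroke at Sf1  (source Sf1 imposes f)
β2 stroke at J2  (C1 outputs effort q/C1)
β5 stroke at J2  (C2: C, integral causality)
β6 stroke at J1  (C3 outputs effort q/C3)
β0 stroke at TF1  (0-jn J1 has e-setter on 6)
β1 stroke at J2  (TF TF1: opposite of bond 0)
β4 stroke at R1  (only one flow-in slot at J2)

3  (C1, C2, C3 all integral)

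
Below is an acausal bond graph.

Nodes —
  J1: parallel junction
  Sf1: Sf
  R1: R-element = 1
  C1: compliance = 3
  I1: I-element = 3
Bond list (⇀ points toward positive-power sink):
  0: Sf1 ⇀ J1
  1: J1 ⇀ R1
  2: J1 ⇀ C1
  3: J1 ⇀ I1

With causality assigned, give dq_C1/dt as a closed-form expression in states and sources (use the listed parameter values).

β0 stroke at Sf1  (source Sf1 imposes f)
β2 stroke at J1  (prefer integral on C1)
β1 stroke at R1  (J1: bond 2 brought effort, rest push out)
β3 stroke at I1  (J1 effort already set via bond 2)

dq_C1/dt = F_Sf1 - p_I1/3 - q_C1/3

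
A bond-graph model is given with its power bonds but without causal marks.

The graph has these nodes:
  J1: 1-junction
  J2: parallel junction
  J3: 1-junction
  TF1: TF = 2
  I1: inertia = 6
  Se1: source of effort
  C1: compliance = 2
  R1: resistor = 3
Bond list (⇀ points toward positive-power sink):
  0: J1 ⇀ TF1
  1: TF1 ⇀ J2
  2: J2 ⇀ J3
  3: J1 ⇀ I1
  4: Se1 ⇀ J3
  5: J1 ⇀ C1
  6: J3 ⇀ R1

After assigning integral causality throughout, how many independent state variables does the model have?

2  (C1, I1 all integral)

bond 4 stroke→J3  (source Se1 imposes e)
bond 3 stroke→I1  (I1: I, integral causality)
bond 0 stroke→J1  (J1 flow already set via bond 3)
bond 5 stroke→J1  (J1: bond 3 brought flow, rest push out)
bond 1 stroke→TF1  (TF1: transformer flips bond 0)
bond 2 stroke→J2  (closing 0-jn rule on J2)
bond 6 stroke→J3  (J3: bond 2 brought flow, rest push out)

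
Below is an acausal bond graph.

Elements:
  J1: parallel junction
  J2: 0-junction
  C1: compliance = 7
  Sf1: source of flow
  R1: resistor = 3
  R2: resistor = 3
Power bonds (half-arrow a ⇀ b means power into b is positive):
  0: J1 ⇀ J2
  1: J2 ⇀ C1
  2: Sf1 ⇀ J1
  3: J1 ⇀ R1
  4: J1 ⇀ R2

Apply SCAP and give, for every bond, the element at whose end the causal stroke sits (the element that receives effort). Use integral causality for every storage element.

#0 →J1
#1 →J2
#2 →Sf1
#3 →R1
#4 →R2

b2 →Sf1  (Sf1 fixes flow; stroke at Sf1)
b1 →J2  (C1 integral (e out))
b0 →J1  (J2 effort already set via bond 1)
b3 →R1  (J1 effort already set via bond 0)
b4 →R2  (0-jn J1 has e-setter on 0)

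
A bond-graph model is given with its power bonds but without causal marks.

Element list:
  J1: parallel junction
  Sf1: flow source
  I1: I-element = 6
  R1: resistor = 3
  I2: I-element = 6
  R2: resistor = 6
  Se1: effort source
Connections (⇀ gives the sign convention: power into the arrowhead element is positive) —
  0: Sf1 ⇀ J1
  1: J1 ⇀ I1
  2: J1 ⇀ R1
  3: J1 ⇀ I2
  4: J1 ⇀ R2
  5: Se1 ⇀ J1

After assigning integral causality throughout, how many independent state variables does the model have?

2  (I1, I2 all integral)

bond 0 stroke→Sf1  (Sf1 (Sf) sets flow on bond)
bond 5 stroke→J1  (Se1 (Se) sets effort on bond)
bond 1 stroke→I1  (J1: bond 5 brought effort, rest push out)
bond 2 stroke→R1  (0-jn J1 has e-setter on 5)
bond 3 stroke→I2  (common-e at J1 fixed by 5)
bond 4 stroke→R2  (J1: bond 5 brought effort, rest push out)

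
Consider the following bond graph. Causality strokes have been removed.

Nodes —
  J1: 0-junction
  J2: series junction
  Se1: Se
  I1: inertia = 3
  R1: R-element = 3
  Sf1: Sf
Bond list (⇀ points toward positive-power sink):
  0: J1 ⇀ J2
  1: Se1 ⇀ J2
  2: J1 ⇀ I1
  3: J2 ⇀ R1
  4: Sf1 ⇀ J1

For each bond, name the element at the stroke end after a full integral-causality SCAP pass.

#1 →J2  (Se1 (Se) sets effort on bond)
#4 →Sf1  (Sf1 (Sf) sets flow on bond)
#2 →I1  (I1 outputs flow p/I1)
#0 →J1  (only one effort-in slot at J1)
#3 →J2  (J2: bond 0 brought flow, rest push out)

#0 stroke at J1
#1 stroke at J2
#2 stroke at I1
#3 stroke at J2
#4 stroke at Sf1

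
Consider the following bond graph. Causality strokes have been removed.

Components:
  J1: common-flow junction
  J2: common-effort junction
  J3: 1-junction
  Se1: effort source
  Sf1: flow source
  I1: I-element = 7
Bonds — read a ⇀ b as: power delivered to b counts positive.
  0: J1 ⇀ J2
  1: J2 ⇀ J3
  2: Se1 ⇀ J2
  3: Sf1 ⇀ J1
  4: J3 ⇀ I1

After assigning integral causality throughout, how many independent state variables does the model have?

β2 stroke→J2  (Se1 fixes effort; stroke away)
β3 stroke→Sf1  (Sf1: flow source, stroke at near end)
β0 stroke→J1  (1-jn J1 has f-setter on 3)
β1 stroke→J3  (J2 effort already set via bond 2)
β4 stroke→I1  (closing 1-jn rule on J3)

1  (I1 all integral)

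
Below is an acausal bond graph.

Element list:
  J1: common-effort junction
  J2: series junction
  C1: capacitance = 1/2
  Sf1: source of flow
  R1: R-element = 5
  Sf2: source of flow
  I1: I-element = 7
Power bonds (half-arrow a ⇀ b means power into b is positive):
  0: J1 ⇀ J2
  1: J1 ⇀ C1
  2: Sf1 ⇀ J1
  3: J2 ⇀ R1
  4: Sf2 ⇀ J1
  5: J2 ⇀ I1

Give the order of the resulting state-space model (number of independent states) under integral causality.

β2 |Sf1  (Sf1 (Sf) sets flow on bond)
β4 |Sf2  (Sf2: flow source, stroke at near end)
β1 |J1  (C1: C, integral causality)
β0 |J2  (J1: bond 1 brought effort, rest push out)
β5 |I1  (I1: I, integral causality)
β3 |J2  (J2 flow already set via bond 5)

2  (C1, I1 all integral)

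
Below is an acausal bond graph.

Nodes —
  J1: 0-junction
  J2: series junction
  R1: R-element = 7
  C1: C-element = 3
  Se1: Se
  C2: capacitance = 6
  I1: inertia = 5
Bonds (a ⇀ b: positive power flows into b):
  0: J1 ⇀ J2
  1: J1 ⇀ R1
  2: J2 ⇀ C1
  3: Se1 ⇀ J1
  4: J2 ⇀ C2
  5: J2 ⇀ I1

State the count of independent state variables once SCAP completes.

#3 |J1  (Se1 (Se) sets effort on bond)
#0 |J2  (common-e at J1 fixed by 3)
#1 |R1  (J1 effort already set via bond 3)
#2 |J2  (C1 outputs effort q/C1)
#4 |J2  (C2: C, integral causality)
#5 |I1  (J2 needs exactly one f-in)

3  (C1, C2, I1 all integral)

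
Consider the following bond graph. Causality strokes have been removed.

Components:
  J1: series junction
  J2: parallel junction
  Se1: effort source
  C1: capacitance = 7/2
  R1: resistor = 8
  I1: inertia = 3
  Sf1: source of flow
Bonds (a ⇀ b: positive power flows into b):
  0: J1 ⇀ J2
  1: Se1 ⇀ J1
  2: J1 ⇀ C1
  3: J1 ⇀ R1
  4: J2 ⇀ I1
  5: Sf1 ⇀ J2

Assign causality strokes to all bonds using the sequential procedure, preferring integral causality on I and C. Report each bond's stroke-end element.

bond 1 |J1  (Se1 fixes effort; stroke away)
bond 5 |Sf1  (Sf1: flow source, stroke at near end)
bond 2 |J1  (C1: C, integral causality)
bond 4 |I1  (I1 integral (f out))
bond 0 |J2  (closing 0-jn rule on J2)
bond 3 |J1  (common-f at J1 fixed by 0)

β0 →J2
β1 →J1
β2 →J1
β3 →J1
β4 →I1
β5 →Sf1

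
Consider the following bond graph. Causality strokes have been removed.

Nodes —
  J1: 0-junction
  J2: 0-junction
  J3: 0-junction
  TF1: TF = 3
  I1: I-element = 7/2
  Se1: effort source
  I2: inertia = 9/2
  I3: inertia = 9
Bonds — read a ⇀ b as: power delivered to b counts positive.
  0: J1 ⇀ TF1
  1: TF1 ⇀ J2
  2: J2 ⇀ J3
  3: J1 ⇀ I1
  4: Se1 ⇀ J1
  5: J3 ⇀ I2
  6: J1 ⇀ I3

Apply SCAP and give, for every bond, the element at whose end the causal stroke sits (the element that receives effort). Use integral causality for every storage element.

b0 |TF1
b1 |J2
b2 |J3
b3 |I1
b4 |J1
b5 |I2
b6 |I3

#4 stroke at J1  (Se1 fixes effort; stroke away)
#0 stroke at TF1  (J1 effort already set via bond 4)
#3 stroke at I1  (common-e at J1 fixed by 4)
#6 stroke at I3  (J1 effort already set via bond 4)
#1 stroke at J2  (TF TF1: opposite of bond 0)
#2 stroke at J3  (J2 effort already set via bond 1)
#5 stroke at I2  (J3 effort already set via bond 2)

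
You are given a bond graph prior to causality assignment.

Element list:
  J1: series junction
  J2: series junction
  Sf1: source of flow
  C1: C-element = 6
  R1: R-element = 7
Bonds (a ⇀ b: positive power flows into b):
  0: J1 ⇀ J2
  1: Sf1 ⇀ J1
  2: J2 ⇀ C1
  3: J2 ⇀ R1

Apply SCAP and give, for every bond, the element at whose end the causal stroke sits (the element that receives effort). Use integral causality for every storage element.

b0 stroke→J1
b1 stroke→Sf1
b2 stroke→J2
b3 stroke→J2

b1 →Sf1  (source Sf1 imposes f)
b0 →J1  (J1 flow already set via bond 1)
b2 →J2  (J2: bond 0 brought flow, rest push out)
b3 →J2  (J2: bond 0 brought flow, rest push out)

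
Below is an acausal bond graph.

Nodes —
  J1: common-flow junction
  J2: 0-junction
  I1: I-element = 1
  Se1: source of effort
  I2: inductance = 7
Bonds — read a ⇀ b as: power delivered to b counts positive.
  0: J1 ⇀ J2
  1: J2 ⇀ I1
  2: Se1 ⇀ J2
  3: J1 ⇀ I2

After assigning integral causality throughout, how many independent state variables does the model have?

2  (I1, I2 all integral)

β2 |J2  (source Se1 imposes e)
β0 |J1  (J2: bond 2 brought effort, rest push out)
β1 |I1  (0-jn J2 has e-setter on 2)
β3 |I2  (J1: last free bond brings flow in)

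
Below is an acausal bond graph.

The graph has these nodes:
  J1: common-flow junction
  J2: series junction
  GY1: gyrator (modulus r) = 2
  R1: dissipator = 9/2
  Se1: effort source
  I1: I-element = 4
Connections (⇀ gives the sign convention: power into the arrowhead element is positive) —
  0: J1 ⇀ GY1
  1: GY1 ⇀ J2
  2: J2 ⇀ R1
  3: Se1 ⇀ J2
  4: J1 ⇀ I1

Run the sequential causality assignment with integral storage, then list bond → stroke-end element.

bond 3 stroke at J2  (Se1: effort source, stroke at far end)
bond 4 stroke at I1  (I1 integral (f out))
bond 0 stroke at J1  (common-f at J1 fixed by 4)
bond 1 stroke at J2  (GY1: gyrator matches bond 0)
bond 2 stroke at R1  (closing 1-jn rule on J2)

bond 0 stroke at J1
bond 1 stroke at J2
bond 2 stroke at R1
bond 3 stroke at J2
bond 4 stroke at I1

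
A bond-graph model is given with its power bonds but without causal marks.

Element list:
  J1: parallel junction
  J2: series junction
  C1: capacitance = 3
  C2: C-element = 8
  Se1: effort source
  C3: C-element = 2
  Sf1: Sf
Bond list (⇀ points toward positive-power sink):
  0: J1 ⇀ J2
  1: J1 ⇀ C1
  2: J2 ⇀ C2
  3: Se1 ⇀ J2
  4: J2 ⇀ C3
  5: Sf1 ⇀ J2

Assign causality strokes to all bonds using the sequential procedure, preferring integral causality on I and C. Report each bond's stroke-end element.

#3 stroke at J2  (source Se1 imposes e)
#5 stroke at Sf1  (Sf1 (Sf) sets flow on bond)
#0 stroke at J2  (1-jn J2 has f-setter on 5)
#2 stroke at J2  (J2 flow already set via bond 5)
#4 stroke at J2  (1-jn J2 has f-setter on 5)
#1 stroke at J1  (only one effort-in slot at J1)

b0 →J2
b1 →J1
b2 →J2
b3 →J2
b4 →J2
b5 →Sf1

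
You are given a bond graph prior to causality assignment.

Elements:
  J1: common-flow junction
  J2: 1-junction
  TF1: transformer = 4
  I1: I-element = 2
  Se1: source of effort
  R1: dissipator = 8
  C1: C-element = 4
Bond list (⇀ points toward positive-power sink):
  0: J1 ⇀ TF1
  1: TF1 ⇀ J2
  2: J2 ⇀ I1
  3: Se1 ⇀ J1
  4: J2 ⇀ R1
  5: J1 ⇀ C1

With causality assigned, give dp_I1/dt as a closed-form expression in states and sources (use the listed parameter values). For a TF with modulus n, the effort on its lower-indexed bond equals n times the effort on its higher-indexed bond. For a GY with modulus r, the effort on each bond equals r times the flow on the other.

b3 |J1  (Se1 (Se) sets effort on bond)
b2 |I1  (I1: I, integral causality)
b1 |J2  (1-jn J2 has f-setter on 2)
b4 |J2  (J2 flow already set via bond 2)
b0 |TF1  (through TF1, causality passes straight; one stroke at TF1)
b5 |J1  (1-jn J1 has f-setter on 0)

dp_I1/dt = E_Se1/4 - 4*p_I1 - q_C1/16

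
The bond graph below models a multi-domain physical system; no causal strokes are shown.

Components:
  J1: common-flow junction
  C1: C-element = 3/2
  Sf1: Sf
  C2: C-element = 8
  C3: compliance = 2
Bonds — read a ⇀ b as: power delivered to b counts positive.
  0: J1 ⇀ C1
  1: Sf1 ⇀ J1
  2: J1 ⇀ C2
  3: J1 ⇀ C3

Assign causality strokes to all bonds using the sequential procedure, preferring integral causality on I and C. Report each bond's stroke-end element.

#1 →Sf1  (Sf1 fixes flow; stroke at Sf1)
#0 →J1  (J1: bond 1 brought flow, rest push out)
#2 →J1  (J1 flow already set via bond 1)
#3 →J1  (1-jn J1 has f-setter on 1)

b0 stroke→J1
b1 stroke→Sf1
b2 stroke→J1
b3 stroke→J1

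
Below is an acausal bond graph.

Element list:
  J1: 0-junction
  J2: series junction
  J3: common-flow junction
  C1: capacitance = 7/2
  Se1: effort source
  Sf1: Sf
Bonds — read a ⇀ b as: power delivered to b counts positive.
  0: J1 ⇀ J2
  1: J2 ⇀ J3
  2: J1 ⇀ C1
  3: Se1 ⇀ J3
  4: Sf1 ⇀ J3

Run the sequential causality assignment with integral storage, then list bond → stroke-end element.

β0 stroke at J2
β1 stroke at J3
β2 stroke at J1
β3 stroke at J3
β4 stroke at Sf1

b3 stroke at J3  (Se1 (Se) sets effort on bond)
b4 stroke at Sf1  (Sf1 fixes flow; stroke at Sf1)
b1 stroke at J3  (common-f at J3 fixed by 4)
b0 stroke at J2  (1-jn J2 has f-setter on 1)
b2 stroke at J1  (closing 0-jn rule on J1)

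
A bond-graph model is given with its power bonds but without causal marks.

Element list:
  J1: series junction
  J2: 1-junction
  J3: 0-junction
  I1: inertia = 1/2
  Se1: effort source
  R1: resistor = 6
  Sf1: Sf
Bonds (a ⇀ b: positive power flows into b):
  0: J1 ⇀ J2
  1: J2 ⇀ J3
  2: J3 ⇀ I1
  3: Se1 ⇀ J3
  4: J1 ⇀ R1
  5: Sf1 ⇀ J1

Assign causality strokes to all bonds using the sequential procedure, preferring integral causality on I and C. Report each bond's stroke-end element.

bond 0 stroke at J1
bond 1 stroke at J2
bond 2 stroke at I1
bond 3 stroke at J3
bond 4 stroke at J1
bond 5 stroke at Sf1

b3 stroke at J3  (Se1: effort source, stroke at far end)
b5 stroke at Sf1  (source Sf1 imposes f)
b0 stroke at J1  (common-f at J1 fixed by 5)
b4 stroke at J1  (1-jn J1 has f-setter on 5)
b1 stroke at J2  (1-jn J2 has f-setter on 0)
b2 stroke at I1  (common-e at J3 fixed by 3)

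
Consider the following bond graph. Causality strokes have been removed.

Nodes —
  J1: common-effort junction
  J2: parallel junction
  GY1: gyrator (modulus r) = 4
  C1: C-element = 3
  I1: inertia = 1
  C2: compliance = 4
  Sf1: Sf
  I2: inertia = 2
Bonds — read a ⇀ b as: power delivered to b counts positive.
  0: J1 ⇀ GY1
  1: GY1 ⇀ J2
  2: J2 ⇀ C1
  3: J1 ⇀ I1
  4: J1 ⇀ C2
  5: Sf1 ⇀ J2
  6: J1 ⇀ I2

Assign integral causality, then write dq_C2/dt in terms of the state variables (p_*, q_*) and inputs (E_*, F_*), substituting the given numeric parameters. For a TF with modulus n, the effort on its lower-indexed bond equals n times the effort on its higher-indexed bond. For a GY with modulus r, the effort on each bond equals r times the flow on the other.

dq_C2/dt = -p_I1 - p_I2/2 - q_C1/12

bond 5 stroke at Sf1  (source Sf1 imposes f)
bond 2 stroke at J2  (C1 integral (e out))
bond 1 stroke at GY1  (J2: bond 2 brought effort, rest push out)
bond 0 stroke at GY1  (GY1: gyrator matches bond 1)
bond 3 stroke at I1  (I1 integral (f out))
bond 4 stroke at J1  (prefer integral on C2)
bond 6 stroke at I2  (0-jn J1 has e-setter on 4)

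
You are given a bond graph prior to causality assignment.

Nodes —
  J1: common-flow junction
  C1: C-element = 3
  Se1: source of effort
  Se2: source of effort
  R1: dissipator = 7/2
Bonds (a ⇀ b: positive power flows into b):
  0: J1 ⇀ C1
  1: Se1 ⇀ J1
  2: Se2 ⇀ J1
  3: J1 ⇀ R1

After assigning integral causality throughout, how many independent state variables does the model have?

1  (C1 all integral)

bond 1 stroke→J1  (Se1: effort source, stroke at far end)
bond 2 stroke→J1  (Se2 (Se) sets effort on bond)
bond 0 stroke→J1  (C1 outputs effort q/C1)
bond 3 stroke→R1  (only one flow-in slot at J1)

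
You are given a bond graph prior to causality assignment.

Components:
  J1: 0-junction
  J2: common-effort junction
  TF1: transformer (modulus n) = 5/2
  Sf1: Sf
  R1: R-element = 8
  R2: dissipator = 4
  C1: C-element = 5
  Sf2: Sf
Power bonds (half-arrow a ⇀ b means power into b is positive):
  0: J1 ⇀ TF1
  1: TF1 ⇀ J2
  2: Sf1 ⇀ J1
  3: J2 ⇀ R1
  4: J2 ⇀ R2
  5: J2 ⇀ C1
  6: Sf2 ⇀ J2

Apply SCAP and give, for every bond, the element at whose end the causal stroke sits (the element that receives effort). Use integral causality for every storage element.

#2 stroke→Sf1  (Sf1 fixes flow; stroke at Sf1)
#6 stroke→Sf2  (Sf2 (Sf) sets flow on bond)
#0 stroke→J1  (J1: last free bond brings effort in)
#1 stroke→TF1  (TF1: transformer flips bond 0)
#5 stroke→J2  (C1 outputs effort q/C1)
#3 stroke→R1  (J2 effort already set via bond 5)
#4 stroke→R2  (J2: bond 5 brought effort, rest push out)

b0 →J1
b1 →TF1
b2 →Sf1
b3 →R1
b4 →R2
b5 →J2
b6 →Sf2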